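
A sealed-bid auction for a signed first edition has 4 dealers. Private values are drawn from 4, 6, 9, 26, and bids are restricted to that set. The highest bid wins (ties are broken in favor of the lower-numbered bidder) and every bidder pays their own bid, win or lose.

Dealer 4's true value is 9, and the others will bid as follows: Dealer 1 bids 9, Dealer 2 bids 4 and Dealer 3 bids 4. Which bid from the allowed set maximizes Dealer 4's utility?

4

Bid 4: loses but pays 4, utility -4.
Bid 6: loses but pays 6, utility -6.
Bid 9: loses but pays 9, utility -9.
Bid 26: wins, pays 26, utility 9 - 26 = -17.
The best choice is 4 with utility -4.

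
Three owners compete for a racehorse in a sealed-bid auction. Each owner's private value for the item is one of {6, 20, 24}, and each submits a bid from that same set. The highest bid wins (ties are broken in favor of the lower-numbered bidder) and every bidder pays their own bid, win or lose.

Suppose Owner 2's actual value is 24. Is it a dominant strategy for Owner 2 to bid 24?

No

Consider the case where Owner 1 bids 6 and Owner 3 bids 6.
Truthful bid 24: wins, pays 24, utility 24 - 24 = 0.
Bid 20 instead: wins, pays 20, utility 24 - 20 = 4.
Since 4 > 0, bidding 20 is strictly better here, so truthful bidding is not dominant.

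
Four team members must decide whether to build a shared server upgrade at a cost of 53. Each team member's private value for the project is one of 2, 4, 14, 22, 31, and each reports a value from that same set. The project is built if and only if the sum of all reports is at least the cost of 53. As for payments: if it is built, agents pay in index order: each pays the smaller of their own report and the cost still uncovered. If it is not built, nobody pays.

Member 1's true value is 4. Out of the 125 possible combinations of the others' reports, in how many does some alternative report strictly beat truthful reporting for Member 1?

41

Others report (2, 22, 31): truth gives 0; report 2 gives 2 > 0. Violating.
Others report (2, 31, 22): truth gives 0; report 2 gives 2 > 0. Violating.
Others report (2, 31, 31): truth gives 0; report 2 gives 2 > 0. Violating.
Others report (4, 22, 31): truth gives 0; report 2 gives 2 > 0. Violating.
Others report (2, 2, 2): truth gives 0; no alternative beats it.
Others report (2, 2, 4): truth gives 0; no alternative beats it.
(Checking all 125 profiles: 41 have a profitable deviation, 84 do not.)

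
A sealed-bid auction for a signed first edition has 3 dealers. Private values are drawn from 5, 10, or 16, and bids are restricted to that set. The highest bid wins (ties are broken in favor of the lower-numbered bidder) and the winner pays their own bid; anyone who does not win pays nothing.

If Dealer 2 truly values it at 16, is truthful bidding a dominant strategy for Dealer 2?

No

Consider the case where Dealer 1 bids 5 and Dealer 3 bids 5.
Truthful bid 16: wins, pays 16, utility 16 - 16 = 0.
Bid 10 instead: wins, pays 10, utility 16 - 10 = 6.
Since 6 > 0, bidding 10 is strictly better here, so truthful bidding is not dominant.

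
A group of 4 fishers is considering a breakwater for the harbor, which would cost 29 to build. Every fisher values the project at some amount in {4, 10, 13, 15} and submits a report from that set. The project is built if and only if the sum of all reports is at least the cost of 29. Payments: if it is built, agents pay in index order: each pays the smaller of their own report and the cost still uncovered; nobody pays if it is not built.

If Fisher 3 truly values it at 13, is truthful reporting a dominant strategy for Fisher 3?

No

Consider the case where Fisher 1 reports 4, Fisher 2 reports 4 and Fisher 4 reports 13.
Truthful report 13: project built, pays 13, utility 13 - 13 = 0.
Report 10 instead: project built, pays 10, utility 13 - 10 = 3.
Since 3 > 0, reporting 10 is strictly better here, so truthful reporting is not dominant.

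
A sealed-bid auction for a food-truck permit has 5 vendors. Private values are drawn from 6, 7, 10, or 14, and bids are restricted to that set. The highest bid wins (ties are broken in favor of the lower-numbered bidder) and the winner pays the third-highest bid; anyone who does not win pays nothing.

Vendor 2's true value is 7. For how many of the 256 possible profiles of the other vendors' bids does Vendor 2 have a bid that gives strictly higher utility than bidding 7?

8

Others bid (6, 6, 6, 10): truth gives 0; bid 10 gives 1 > 0. Violating.
Others bid (6, 6, 6, 14): truth gives 0; bid 14 gives 1 > 0. Violating.
Others bid (6, 6, 10, 6): truth gives 0; bid 10 gives 1 > 0. Violating.
Others bid (6, 6, 14, 6): truth gives 0; bid 14 gives 1 > 0. Violating.
Others bid (6, 6, 6, 6): truth gives 1; no alternative beats it.
Others bid (6, 6, 6, 7): truth gives 1; no alternative beats it.
(Checking all 256 profiles: 8 have a profitable deviation, 248 do not.)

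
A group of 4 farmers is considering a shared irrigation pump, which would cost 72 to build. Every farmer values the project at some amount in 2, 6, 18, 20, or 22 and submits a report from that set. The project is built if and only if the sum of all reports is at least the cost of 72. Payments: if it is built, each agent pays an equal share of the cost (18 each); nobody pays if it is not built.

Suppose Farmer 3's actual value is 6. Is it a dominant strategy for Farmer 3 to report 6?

No

Consider the case where Farmer 1 reports 22, Farmer 2 reports 22 and Farmer 4 reports 22.
Truthful report 6: project built, pays 18, utility 6 - 18 = -12.
Report 2 instead: project not built, utility 0.
Since 0 > -12, reporting 2 is strictly better here, so truthful reporting is not dominant.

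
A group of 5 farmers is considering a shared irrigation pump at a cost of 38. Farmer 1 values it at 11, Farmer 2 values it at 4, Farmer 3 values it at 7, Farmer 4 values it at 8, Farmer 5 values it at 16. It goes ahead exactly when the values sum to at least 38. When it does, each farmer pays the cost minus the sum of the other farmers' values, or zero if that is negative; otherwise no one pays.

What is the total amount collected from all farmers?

Total value 46 ≥ cost 38, so it is built.
Farmer 1: others sum to 35; max(0, 38 - 35) = 3.
Farmer 2: others sum to 42; max(0, 38 - 42) = 0.
Farmer 3: others sum to 39; max(0, 38 - 39) = 0.
Farmer 4: others sum to 38; max(0, 38 - 38) = 0.
Farmer 5: others sum to 30; max(0, 38 - 30) = 8.
Total collected = 3 + 0 + 0 + 0 + 8 = 11.

11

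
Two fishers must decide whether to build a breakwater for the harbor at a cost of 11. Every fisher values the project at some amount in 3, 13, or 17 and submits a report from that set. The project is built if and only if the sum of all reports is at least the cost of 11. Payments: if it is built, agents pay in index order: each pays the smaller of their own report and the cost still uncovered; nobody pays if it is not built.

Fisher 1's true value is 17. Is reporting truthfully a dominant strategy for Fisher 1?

Consider the case where Fisher 2 reports 13.
Truthful report 17: project built, pays 11, utility 17 - 11 = 6.
Report 3 instead: project built, pays 3, utility 17 - 3 = 14.
Since 14 > 6, reporting 3 is strictly better here, so truthful reporting is not dominant.

No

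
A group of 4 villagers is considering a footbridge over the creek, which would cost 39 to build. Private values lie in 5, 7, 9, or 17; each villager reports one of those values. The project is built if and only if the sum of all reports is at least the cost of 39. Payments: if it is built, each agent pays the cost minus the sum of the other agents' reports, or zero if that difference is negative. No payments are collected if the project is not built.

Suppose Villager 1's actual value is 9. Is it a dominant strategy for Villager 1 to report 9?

Check each profile of the others' reports and compare truth against every alternative report.
Others report (5, 17, 17): truth gives 9, best alternative gives 9.
Others report (7, 17, 17): truth gives 9, best alternative gives 9.
Others report (9, 17, 17): truth gives 9, best alternative gives 9.
Others report (17, 5, 17): truth gives 9, best alternative gives 9.
Others report (17, 7, 17): truth gives 9, best alternative gives 9.
Others report (17, 9, 17): truth gives 9, best alternative gives 9.
(Remaining 58 profiles checked similarly; truth is weakly best in each.)
In every case the truthful report is at least as good as any alternative, so it is a dominant strategy.

Yes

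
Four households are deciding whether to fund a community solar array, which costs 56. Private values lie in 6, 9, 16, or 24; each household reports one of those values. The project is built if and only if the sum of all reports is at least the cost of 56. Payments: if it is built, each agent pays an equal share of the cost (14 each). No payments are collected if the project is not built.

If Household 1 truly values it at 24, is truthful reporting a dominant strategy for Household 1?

Check each profile of the others' reports and compare truth against every alternative report.
Others report (6, 6, 24): truth gives 10, best alternative gives 0.
Others report (6, 9, 24): truth gives 10, best alternative gives 0.
Others report (6, 16, 16): truth gives 10, best alternative gives 0.
Others report (6, 24, 6): truth gives 10, best alternative gives 0.
Others report (6, 24, 9): truth gives 10, best alternative gives 0.
Others report (9, 6, 24): truth gives 10, best alternative gives 0.
(Remaining 58 profiles checked similarly; truth is weakly best in each.)
In every case the truthful report is at least as good as any alternative, so it is a dominant strategy.

Yes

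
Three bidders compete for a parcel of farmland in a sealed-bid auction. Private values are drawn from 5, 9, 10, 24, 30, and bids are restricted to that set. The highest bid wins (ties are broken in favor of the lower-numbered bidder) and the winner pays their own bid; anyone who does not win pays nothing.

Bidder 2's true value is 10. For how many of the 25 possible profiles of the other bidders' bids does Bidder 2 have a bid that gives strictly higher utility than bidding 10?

Others bid (5, 5): truth gives 0; bid 9 gives 1 > 0. Violating.
Others bid (5, 9): truth gives 0; bid 9 gives 1 > 0. Violating.
Others bid (5, 10): truth gives 0; no alternative beats it.
Others bid (5, 24): truth gives 0; no alternative beats it.
(Checking all 25 profiles: 2 have a profitable deviation, 23 do not.)

2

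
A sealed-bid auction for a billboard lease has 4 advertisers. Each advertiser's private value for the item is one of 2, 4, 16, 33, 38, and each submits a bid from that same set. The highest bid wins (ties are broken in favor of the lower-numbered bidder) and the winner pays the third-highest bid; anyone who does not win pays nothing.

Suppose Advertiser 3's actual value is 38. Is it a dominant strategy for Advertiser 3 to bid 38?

Yes

Check each profile of the others' bids and compare truth against every alternative bid.
Others bid (2, 2, 38): truth gives 36, best alternative gives 0.
Others bid (2, 33, 2): truth gives 36, best alternative gives 0.
Others bid (33, 2, 2): truth gives 36, best alternative gives 0.
Others bid (2, 4, 38): truth gives 34, best alternative gives 0.
Others bid (2, 33, 4): truth gives 34, best alternative gives 0.
Others bid (4, 2, 38): truth gives 34, best alternative gives 0.
(Remaining 119 profiles checked similarly; truth is weakly best in each.)
In every case the truthful bid is at least as good as any alternative, so it is a dominant strategy.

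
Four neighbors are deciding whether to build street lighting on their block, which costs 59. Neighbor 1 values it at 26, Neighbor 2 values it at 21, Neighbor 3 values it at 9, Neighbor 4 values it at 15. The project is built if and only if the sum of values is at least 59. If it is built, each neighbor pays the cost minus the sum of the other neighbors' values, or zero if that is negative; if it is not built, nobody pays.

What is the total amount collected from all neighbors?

26

Total value 71 ≥ cost 59, so it is built.
Neighbor 1: others sum to 45; max(0, 59 - 45) = 14.
Neighbor 2: others sum to 50; max(0, 59 - 50) = 9.
Neighbor 3: others sum to 62; max(0, 59 - 62) = 0.
Neighbor 4: others sum to 56; max(0, 59 - 56) = 3.
Total collected = 14 + 9 + 0 + 3 = 26.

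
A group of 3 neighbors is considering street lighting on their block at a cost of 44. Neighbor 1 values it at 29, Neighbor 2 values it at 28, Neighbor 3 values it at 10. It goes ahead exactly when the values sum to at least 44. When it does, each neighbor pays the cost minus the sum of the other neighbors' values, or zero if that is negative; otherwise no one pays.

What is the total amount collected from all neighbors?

11

Total value 67 ≥ cost 44, so it is built.
Neighbor 1: others sum to 38; max(0, 44 - 38) = 6.
Neighbor 2: others sum to 39; max(0, 44 - 39) = 5.
Neighbor 3: others sum to 57; max(0, 44 - 57) = 0.
Total collected = 6 + 5 + 0 = 11.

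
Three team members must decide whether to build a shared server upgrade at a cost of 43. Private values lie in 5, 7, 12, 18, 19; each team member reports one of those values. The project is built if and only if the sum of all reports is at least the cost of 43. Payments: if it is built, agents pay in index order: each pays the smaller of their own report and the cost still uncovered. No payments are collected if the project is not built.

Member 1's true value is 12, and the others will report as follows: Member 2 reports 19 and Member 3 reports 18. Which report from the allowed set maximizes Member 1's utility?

7

Report 5: project not built, utility 0.
Report 7: project built, pays 7, utility 12 - 7 = 5.
Report 12: project built, pays 12, utility 12 - 12 = 0.
Report 18: project built, pays 18, utility 12 - 18 = -6.
Report 19: project built, pays 19, utility 12 - 19 = -7.
The best choice is 7 with utility 5.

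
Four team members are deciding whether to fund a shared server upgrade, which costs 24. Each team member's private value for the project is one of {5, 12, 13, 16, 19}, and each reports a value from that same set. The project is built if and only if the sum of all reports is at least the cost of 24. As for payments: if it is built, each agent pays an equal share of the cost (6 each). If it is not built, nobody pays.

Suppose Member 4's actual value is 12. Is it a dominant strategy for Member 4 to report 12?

Yes

Check each profile of the others' reports and compare truth against every alternative report.
Others report (5, 5, 5): truth gives 6, best alternative gives 6.
Others report (5, 5, 12): truth gives 6, best alternative gives 6.
Others report (5, 5, 13): truth gives 6, best alternative gives 6.
Others report (5, 5, 16): truth gives 6, best alternative gives 6.
Others report (5, 5, 19): truth gives 6, best alternative gives 6.
Others report (5, 12, 5): truth gives 6, best alternative gives 6.
(Remaining 119 profiles checked similarly; truth is weakly best in each.)
In every case the truthful report is at least as good as any alternative, so it is a dominant strategy.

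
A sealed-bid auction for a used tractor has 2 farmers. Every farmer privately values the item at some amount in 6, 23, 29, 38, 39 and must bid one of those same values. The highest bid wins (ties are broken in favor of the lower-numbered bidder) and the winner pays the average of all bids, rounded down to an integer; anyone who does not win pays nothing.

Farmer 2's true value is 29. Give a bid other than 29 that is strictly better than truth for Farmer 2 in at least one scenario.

23

Suppose Farmer 1 bids 6.
Bid 29: wins, pays 17, utility 29 - 17 = 12.
Bid 23: wins, pays 14, utility 29 - 14 = 15.
So bidding 23 beats truth here (15 > 12).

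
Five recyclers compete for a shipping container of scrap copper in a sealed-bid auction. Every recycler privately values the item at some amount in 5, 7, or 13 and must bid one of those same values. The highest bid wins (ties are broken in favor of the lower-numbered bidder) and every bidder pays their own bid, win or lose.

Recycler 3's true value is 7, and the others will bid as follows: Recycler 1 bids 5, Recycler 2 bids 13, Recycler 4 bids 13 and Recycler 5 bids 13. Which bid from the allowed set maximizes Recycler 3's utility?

Bid 5: loses but pays 5, utility -5.
Bid 7: loses but pays 7, utility -7.
Bid 13: loses but pays 13, utility -13.
The best choice is 5 with utility -5.

5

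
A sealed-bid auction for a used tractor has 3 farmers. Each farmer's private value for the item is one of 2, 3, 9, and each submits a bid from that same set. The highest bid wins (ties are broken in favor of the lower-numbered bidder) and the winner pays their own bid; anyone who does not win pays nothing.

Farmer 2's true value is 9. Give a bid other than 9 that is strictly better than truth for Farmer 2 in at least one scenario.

3

Suppose Farmer 1 bids 2 and Farmer 3 bids 2.
Bid 9: wins, pays 9, utility 9 - 9 = 0.
Bid 3: wins, pays 3, utility 9 - 3 = 6.
So bidding 3 beats truth here (6 > 0).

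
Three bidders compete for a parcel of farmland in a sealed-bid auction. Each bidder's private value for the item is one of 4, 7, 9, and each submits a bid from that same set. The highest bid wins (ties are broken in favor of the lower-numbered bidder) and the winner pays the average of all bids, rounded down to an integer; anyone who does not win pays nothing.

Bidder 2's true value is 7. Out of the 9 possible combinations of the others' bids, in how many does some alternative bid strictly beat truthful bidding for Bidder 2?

1

Others bid (7, 4): truth gives 0; bid 9 gives 1 > 0. Violating.
Others bid (4, 4): truth gives 2; no alternative beats it.
Others bid (4, 7): truth gives 1; no alternative beats it.
(Checking all 9 profiles: 1 has a profitable deviation, 8 do not.)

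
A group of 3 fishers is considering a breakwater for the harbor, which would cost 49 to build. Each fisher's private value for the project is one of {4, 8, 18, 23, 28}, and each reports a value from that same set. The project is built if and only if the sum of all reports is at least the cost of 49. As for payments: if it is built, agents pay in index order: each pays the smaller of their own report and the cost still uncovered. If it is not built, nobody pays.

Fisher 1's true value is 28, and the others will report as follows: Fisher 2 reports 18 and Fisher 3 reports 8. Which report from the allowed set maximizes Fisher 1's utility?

23

Report 4: project not built, utility 0.
Report 8: project not built, utility 0.
Report 18: project not built, utility 0.
Report 23: project built, pays 23, utility 28 - 23 = 5.
Report 28: project built, pays 28, utility 28 - 28 = 0.
The best choice is 23 with utility 5.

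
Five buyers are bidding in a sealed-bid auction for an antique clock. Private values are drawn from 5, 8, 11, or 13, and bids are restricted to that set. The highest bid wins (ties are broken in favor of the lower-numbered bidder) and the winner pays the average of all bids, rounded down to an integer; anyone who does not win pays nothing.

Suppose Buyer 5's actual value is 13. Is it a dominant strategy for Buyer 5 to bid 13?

Consider the case where Buyer 1 bids 5, Buyer 2 bids 5, Buyer 3 bids 5 and Buyer 4 bids 5.
Truthful bid 13: wins, pays 6, utility 13 - 6 = 7.
Bid 8 instead: wins, pays 5, utility 13 - 5 = 8.
Since 8 > 7, bidding 8 is strictly better here, so truthful bidding is not dominant.

No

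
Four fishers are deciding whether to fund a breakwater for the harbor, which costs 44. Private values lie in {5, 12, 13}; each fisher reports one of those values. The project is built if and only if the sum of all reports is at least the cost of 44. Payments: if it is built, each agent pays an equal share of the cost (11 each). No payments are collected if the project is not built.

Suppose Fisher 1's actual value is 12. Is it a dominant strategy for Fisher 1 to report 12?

Consider the case where Fisher 2 reports 5, Fisher 3 reports 13 and Fisher 4 reports 13.
Truthful report 12: project not built, utility 0.
Report 13 instead: project built, pays 11, utility 12 - 11 = 1.
Since 1 > 0, reporting 13 is strictly better here, so truthful reporting is not dominant.

No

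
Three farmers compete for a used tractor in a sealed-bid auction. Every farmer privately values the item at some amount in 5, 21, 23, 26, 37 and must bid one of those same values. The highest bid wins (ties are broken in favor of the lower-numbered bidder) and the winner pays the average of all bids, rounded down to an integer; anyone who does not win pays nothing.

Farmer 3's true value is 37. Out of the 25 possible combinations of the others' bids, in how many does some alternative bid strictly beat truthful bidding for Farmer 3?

9

Others bid (5, 5): truth gives 22; bid 21 gives 27 > 22. Violating.
Others bid (5, 21): truth gives 16; bid 23 gives 21 > 16. Violating.
Others bid (5, 23): truth gives 16; bid 26 gives 19 > 16. Violating.
Others bid (21, 5): truth gives 16; bid 23 gives 21 > 16. Violating.
Others bid (5, 26): truth gives 15; no alternative beats it.
Others bid (5, 37): truth gives 0; no alternative beats it.
(Checking all 25 profiles: 9 have a profitable deviation, 16 do not.)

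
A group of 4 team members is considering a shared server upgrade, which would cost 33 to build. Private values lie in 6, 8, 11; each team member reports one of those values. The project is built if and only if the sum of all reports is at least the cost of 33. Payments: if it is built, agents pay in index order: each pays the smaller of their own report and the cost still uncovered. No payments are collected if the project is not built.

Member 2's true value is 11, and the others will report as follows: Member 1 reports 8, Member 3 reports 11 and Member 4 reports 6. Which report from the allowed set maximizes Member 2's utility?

Report 6: project not built, utility 0.
Report 8: project built, pays 8, utility 11 - 8 = 3.
Report 11: project built, pays 11, utility 11 - 11 = 0.
The best choice is 8 with utility 3.

8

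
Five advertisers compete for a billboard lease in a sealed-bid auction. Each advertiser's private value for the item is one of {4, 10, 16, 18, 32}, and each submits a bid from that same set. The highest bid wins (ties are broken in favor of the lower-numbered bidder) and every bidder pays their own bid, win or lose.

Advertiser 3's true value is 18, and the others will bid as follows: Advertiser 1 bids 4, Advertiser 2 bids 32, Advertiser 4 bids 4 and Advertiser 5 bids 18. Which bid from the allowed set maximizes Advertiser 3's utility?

4

Bid 4: loses but pays 4, utility -4.
Bid 10: loses but pays 10, utility -10.
Bid 16: loses but pays 16, utility -16.
Bid 18: loses but pays 18, utility -18.
Bid 32: loses but pays 32, utility -32.
The best choice is 4 with utility -4.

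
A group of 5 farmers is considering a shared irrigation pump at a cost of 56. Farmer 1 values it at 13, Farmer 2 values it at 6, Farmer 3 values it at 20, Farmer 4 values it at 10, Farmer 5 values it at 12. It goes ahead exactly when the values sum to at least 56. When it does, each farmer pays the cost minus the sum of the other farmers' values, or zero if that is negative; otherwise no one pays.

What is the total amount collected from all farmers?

Total value 61 ≥ cost 56, so it is built.
Farmer 1: others sum to 48; max(0, 56 - 48) = 8.
Farmer 2: others sum to 55; max(0, 56 - 55) = 1.
Farmer 3: others sum to 41; max(0, 56 - 41) = 15.
Farmer 4: others sum to 51; max(0, 56 - 51) = 5.
Farmer 5: others sum to 49; max(0, 56 - 49) = 7.
Total collected = 8 + 1 + 15 + 5 + 7 = 36.

36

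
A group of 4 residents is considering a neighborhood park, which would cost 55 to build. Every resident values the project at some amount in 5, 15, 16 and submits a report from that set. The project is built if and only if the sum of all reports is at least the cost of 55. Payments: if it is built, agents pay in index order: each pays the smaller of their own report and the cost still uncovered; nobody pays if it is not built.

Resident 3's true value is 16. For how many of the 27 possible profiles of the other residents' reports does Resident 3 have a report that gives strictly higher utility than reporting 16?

Others report (15, 15, 15): truth gives 0; report 15 gives 1 > 0. Violating.
Others report (15, 15, 16): truth gives 0; report 15 gives 1 > 0. Violating.
Others report (15, 16, 15): truth gives 0; report 15 gives 1 > 0. Violating.
Others report (15, 16, 16): truth gives 0; report 15 gives 1 > 0. Violating.
Others report (5, 5, 5): truth gives 0; no alternative beats it.
Others report (5, 5, 15): truth gives 0; no alternative beats it.
(Checking all 27 profiles: 8 have a profitable deviation, 19 do not.)

8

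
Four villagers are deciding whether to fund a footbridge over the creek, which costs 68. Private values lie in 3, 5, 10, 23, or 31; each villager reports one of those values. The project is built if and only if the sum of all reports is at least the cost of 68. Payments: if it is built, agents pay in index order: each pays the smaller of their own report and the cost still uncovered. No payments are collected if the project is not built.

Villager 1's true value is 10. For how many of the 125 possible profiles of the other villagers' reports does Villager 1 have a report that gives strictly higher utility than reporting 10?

23

Others report (3, 31, 31): truth gives 0; report 3 gives 7 > 0. Violating.
Others report (5, 31, 31): truth gives 0; report 3 gives 7 > 0. Violating.
Others report (10, 23, 31): truth gives 0; report 5 gives 5 > 0. Violating.
Others report (10, 31, 23): truth gives 0; report 5 gives 5 > 0. Violating.
Others report (3, 3, 3): truth gives 0; no alternative beats it.
Others report (3, 3, 5): truth gives 0; no alternative beats it.
(Checking all 125 profiles: 23 have a profitable deviation, 102 do not.)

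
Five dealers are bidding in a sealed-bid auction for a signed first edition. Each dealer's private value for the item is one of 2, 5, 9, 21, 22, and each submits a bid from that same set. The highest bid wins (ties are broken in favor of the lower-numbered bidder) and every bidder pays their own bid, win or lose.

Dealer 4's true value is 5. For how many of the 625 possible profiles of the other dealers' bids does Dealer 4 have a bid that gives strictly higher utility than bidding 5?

Others bid (2, 2, 2, 9): truth gives -5; bid 2 gives -2 > -5. Violating.
Others bid (2, 2, 2, 21): truth gives -5; bid 2 gives -2 > -5. Violating.
Others bid (2, 2, 2, 22): truth gives -5; bid 2 gives -2 > -5. Violating.
Others bid (2, 2, 5, 2): truth gives -5; bid 2 gives -2 > -5. Violating.
Others bid (2, 2, 2, 2): truth gives 0; no alternative beats it.
Others bid (2, 2, 2, 5): truth gives 0; no alternative beats it.
(Checking all 625 profiles: 623 have a profitable deviation, 2 do not.)

623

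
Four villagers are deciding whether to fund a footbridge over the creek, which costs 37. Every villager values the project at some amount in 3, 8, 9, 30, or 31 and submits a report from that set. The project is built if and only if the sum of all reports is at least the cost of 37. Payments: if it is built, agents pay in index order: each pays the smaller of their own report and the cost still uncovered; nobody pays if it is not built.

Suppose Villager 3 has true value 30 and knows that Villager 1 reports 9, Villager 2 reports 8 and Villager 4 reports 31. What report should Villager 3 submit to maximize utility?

3

Report 3: project built, pays 3, utility 30 - 3 = 27.
Report 8: project built, pays 8, utility 30 - 8 = 22.
Report 9: project built, pays 9, utility 30 - 9 = 21.
Report 30: project built, pays 20, utility 30 - 20 = 10.
Report 31: project built, pays 20, utility 30 - 20 = 10.
The best choice is 3 with utility 27.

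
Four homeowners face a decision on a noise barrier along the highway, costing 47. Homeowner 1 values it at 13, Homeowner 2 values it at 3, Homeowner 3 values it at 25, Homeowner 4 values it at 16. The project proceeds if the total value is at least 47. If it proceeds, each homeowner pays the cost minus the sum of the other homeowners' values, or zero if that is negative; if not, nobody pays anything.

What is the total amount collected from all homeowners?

24

Total value 57 ≥ cost 47, so it is built.
Homeowner 1: others sum to 44; max(0, 47 - 44) = 3.
Homeowner 2: others sum to 54; max(0, 47 - 54) = 0.
Homeowner 3: others sum to 32; max(0, 47 - 32) = 15.
Homeowner 4: others sum to 41; max(0, 47 - 41) = 6.
Total collected = 3 + 0 + 15 + 6 = 24.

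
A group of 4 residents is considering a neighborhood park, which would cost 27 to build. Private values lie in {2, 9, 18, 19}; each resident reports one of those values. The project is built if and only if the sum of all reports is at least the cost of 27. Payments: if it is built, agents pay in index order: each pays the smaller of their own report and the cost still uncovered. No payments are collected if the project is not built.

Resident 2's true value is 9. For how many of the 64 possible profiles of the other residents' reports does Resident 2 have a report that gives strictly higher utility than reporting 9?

Others report (2, 9, 18): truth gives 0; report 2 gives 7 > 0. Violating.
Others report (2, 9, 19): truth gives 0; report 2 gives 7 > 0. Violating.
Others report (2, 18, 9): truth gives 0; report 2 gives 7 > 0. Violating.
Others report (2, 18, 18): truth gives 0; report 2 gives 7 > 0. Violating.
Others report (2, 2, 2): truth gives 0; no alternative beats it.
Others report (2, 2, 9): truth gives 0; no alternative beats it.
(Checking all 64 profiles: 51 have a profitable deviation, 13 do not.)

51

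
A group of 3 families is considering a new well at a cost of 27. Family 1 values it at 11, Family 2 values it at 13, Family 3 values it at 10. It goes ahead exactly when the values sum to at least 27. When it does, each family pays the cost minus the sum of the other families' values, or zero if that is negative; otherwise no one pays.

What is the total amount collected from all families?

Total value 34 ≥ cost 27, so it is built.
Family 1: others sum to 23; max(0, 27 - 23) = 4.
Family 2: others sum to 21; max(0, 27 - 21) = 6.
Family 3: others sum to 24; max(0, 27 - 24) = 3.
Total collected = 4 + 6 + 3 = 13.

13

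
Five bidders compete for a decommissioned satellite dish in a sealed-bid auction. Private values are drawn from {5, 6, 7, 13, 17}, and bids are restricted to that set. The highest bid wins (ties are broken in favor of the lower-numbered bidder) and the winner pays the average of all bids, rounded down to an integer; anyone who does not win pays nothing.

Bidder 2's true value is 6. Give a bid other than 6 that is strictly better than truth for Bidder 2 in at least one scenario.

7

Suppose Bidder 1 bids 5, Bidder 3 bids 5, Bidder 4 bids 5 and Bidder 5 bids 7.
Bid 6: loses, pays 0, utility 0.
Bid 7: wins, pays 5, utility 6 - 5 = 1.
So bidding 7 beats truth here (1 > 0).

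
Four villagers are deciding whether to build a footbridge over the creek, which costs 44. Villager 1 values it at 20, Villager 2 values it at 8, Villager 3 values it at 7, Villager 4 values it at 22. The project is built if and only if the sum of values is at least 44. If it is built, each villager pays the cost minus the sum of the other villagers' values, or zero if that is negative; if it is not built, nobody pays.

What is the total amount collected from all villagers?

16

Total value 57 ≥ cost 44, so it is built.
Villager 1: others sum to 37; max(0, 44 - 37) = 7.
Villager 2: others sum to 49; max(0, 44 - 49) = 0.
Villager 3: others sum to 50; max(0, 44 - 50) = 0.
Villager 4: others sum to 35; max(0, 44 - 35) = 9.
Total collected = 7 + 0 + 0 + 9 = 16.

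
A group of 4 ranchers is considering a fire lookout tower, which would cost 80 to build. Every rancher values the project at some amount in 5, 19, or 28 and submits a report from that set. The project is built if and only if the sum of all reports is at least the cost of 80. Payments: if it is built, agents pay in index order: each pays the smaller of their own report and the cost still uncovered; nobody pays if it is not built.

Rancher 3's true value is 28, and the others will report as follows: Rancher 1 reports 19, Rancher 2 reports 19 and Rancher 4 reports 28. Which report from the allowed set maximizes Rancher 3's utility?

Report 5: project not built, utility 0.
Report 19: project built, pays 19, utility 28 - 19 = 9.
Report 28: project built, pays 28, utility 28 - 28 = 0.
The best choice is 19 with utility 9.

19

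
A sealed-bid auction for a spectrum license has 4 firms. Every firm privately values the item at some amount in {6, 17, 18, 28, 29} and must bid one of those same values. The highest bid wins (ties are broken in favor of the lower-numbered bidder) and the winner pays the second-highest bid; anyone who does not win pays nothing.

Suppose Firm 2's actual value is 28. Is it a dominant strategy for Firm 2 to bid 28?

Yes

Check each profile of the others' bids and compare truth against every alternative bid.
Others bid (6, 6, 6): truth gives 22, best alternative gives 22.
Others bid (6, 6, 17): truth gives 11, best alternative gives 11.
Others bid (6, 17, 6): truth gives 11, best alternative gives 11.
Others bid (6, 17, 17): truth gives 11, best alternative gives 11.
Others bid (17, 6, 6): truth gives 11, best alternative gives 11.
Others bid (17, 6, 17): truth gives 11, best alternative gives 11.
(Remaining 119 profiles checked similarly; truth is weakly best in each.)
In every case the truthful bid is at least as good as any alternative, so it is a dominant strategy.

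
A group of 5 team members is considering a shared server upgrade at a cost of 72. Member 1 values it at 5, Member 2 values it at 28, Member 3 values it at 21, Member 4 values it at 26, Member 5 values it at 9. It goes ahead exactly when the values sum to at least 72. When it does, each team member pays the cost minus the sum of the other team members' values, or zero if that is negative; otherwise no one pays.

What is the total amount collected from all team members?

24

Total value 89 ≥ cost 72, so it is built.
Member 1: others sum to 84; max(0, 72 - 84) = 0.
Member 2: others sum to 61; max(0, 72 - 61) = 11.
Member 3: others sum to 68; max(0, 72 - 68) = 4.
Member 4: others sum to 63; max(0, 72 - 63) = 9.
Member 5: others sum to 80; max(0, 72 - 80) = 0.
Total collected = 0 + 11 + 4 + 9 + 0 = 24.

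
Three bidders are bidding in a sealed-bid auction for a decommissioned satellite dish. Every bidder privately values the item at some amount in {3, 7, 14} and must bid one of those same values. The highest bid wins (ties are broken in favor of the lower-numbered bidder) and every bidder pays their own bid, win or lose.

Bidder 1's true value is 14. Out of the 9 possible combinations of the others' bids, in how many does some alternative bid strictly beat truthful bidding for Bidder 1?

4

Others bid (3, 3): truth gives 0; bid 3 gives 11 > 0. Violating.
Others bid (3, 7): truth gives 0; bid 7 gives 7 > 0. Violating.
Others bid (7, 3): truth gives 0; bid 7 gives 7 > 0. Violating.
Others bid (7, 7): truth gives 0; bid 7 gives 7 > 0. Violating.
Others bid (3, 14): truth gives 0; no alternative beats it.
Others bid (7, 14): truth gives 0; no alternative beats it.
(Checking all 9 profiles: 4 have a profitable deviation, 5 do not.)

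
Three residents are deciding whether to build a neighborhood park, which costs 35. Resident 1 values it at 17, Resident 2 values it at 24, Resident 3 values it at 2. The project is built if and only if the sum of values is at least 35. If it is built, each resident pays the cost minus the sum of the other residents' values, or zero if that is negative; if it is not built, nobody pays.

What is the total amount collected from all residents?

Total value 43 ≥ cost 35, so it is built.
Resident 1: others sum to 26; max(0, 35 - 26) = 9.
Resident 2: others sum to 19; max(0, 35 - 19) = 16.
Resident 3: others sum to 41; max(0, 35 - 41) = 0.
Total collected = 9 + 16 + 0 = 25.

25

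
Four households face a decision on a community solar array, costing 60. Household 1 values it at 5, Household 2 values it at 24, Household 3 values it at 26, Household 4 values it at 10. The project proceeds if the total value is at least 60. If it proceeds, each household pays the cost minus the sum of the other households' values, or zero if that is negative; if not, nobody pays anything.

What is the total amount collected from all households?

Total value 65 ≥ cost 60, so it is built.
Household 1: others sum to 60; max(0, 60 - 60) = 0.
Household 2: others sum to 41; max(0, 60 - 41) = 19.
Household 3: others sum to 39; max(0, 60 - 39) = 21.
Household 4: others sum to 55; max(0, 60 - 55) = 5.
Total collected = 0 + 19 + 21 + 5 = 45.

45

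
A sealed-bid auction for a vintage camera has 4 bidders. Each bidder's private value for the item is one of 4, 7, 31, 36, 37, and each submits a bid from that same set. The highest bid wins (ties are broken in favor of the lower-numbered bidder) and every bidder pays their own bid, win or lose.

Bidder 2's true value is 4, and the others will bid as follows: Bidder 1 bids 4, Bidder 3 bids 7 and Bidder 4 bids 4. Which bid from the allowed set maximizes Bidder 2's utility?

7

Bid 4: loses but pays 4, utility -4.
Bid 7: wins, pays 7, utility 4 - 7 = -3.
Bid 31: wins, pays 31, utility 4 - 31 = -27.
Bid 36: wins, pays 36, utility 4 - 36 = -32.
Bid 37: wins, pays 37, utility 4 - 37 = -33.
The best choice is 7 with utility -3.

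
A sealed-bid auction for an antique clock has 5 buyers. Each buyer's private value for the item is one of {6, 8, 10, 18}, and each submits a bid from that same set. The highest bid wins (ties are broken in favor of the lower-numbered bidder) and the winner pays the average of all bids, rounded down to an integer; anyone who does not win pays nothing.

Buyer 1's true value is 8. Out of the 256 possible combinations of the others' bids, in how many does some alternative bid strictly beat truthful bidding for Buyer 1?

Others bid (6, 6, 6, 10): truth gives 0; bid 10 gives 1 > 0. Violating.
Others bid (6, 6, 10, 6): truth gives 0; bid 10 gives 1 > 0. Violating.
Others bid (6, 10, 6, 6): truth gives 0; bid 10 gives 1 > 0. Violating.
Others bid (10, 6, 6, 6): truth gives 0; bid 10 gives 1 > 0. Violating.
Others bid (6, 6, 6, 6): truth gives 2; no alternative beats it.
Others bid (6, 6, 6, 8): truth gives 2; no alternative beats it.
(Checking all 256 profiles: 4 have a profitable deviation, 252 do not.)

4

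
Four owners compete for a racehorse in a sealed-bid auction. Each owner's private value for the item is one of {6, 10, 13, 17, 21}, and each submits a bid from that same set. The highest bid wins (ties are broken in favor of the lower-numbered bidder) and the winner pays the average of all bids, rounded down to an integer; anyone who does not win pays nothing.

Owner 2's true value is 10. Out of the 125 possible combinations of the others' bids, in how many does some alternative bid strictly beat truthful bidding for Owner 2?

5

Others bid (6, 6, 13): truth gives 0; bid 13 gives 1 > 0. Violating.
Others bid (6, 13, 6): truth gives 0; bid 13 gives 1 > 0. Violating.
Others bid (10, 6, 6): truth gives 0; bid 13 gives 2 > 0. Violating.
Others bid (10, 6, 10): truth gives 0; bid 13 gives 1 > 0. Violating.
Others bid (6, 6, 6): truth gives 3; no alternative beats it.
Others bid (6, 6, 10): truth gives 2; no alternative beats it.
(Checking all 125 profiles: 5 have a profitable deviation, 120 do not.)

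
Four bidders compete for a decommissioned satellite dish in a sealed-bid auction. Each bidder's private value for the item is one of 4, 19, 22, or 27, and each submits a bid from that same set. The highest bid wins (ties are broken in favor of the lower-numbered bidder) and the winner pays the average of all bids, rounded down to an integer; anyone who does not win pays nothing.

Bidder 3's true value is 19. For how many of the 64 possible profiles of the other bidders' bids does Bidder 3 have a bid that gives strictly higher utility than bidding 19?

18

Others bid (4, 4, 22): truth gives 0; bid 22 gives 6 > 0. Violating.
Others bid (4, 4, 27): truth gives 0; bid 27 gives 4 > 0. Violating.
Others bid (4, 19, 4): truth gives 0; bid 22 gives 7 > 0. Violating.
Others bid (4, 19, 19): truth gives 0; bid 22 gives 3 > 0. Violating.
Others bid (4, 4, 4): truth gives 12; no alternative beats it.
Others bid (4, 4, 19): truth gives 8; no alternative beats it.
(Checking all 64 profiles: 18 have a profitable deviation, 46 do not.)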